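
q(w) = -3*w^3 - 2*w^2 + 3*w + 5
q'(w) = -9*w^2 - 4*w + 3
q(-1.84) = 11.40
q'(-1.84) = -20.11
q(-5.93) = 542.46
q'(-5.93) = -289.76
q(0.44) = 5.68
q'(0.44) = -0.50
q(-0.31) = 3.97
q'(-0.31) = 3.38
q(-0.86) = 2.85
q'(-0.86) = -0.22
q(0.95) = 3.47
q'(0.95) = -8.92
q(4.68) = -332.27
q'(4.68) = -212.84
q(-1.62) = 7.65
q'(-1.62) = -14.14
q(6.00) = -697.00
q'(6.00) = -345.00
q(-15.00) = 9635.00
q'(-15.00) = -1962.00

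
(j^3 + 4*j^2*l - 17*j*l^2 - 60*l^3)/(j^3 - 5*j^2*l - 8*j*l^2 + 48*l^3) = (j + 5*l)/(j - 4*l)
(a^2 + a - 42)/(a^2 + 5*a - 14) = (a - 6)/(a - 2)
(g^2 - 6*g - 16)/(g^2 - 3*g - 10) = (g - 8)/(g - 5)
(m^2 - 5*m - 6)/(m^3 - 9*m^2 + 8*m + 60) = (m + 1)/(m^2 - 3*m - 10)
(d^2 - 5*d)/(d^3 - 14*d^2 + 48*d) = (d - 5)/(d^2 - 14*d + 48)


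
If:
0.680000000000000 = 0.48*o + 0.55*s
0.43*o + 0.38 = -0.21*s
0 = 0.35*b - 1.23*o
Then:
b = -9.11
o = -2.59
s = 3.50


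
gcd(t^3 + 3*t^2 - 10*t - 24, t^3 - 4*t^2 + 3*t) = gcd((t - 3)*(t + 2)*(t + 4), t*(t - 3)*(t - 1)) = t - 3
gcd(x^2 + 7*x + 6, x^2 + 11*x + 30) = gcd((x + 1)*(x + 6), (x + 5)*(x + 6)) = x + 6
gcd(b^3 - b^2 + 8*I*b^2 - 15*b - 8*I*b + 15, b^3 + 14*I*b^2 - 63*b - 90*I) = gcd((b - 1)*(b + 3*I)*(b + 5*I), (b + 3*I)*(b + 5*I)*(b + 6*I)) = b^2 + 8*I*b - 15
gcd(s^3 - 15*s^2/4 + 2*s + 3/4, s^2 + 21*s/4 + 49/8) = 1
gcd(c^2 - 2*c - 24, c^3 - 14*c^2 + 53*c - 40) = 1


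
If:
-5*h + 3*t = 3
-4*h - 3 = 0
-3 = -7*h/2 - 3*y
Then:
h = -3/4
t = -1/4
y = 15/8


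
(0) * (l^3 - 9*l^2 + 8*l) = 0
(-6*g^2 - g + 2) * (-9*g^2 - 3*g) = 54*g^4 + 27*g^3 - 15*g^2 - 6*g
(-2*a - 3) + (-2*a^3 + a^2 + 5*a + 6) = -2*a^3 + a^2 + 3*a + 3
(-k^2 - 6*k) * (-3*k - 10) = 3*k^3 + 28*k^2 + 60*k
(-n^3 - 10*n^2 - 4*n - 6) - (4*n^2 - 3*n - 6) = -n^3 - 14*n^2 - n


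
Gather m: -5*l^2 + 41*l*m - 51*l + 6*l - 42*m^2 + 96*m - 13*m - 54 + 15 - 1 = -5*l^2 - 45*l - 42*m^2 + m*(41*l + 83) - 40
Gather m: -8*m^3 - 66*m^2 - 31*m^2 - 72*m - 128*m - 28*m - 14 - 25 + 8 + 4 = -8*m^3 - 97*m^2 - 228*m - 27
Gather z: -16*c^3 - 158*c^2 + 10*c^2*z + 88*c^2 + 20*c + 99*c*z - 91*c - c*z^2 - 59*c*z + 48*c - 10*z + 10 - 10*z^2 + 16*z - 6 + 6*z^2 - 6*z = -16*c^3 - 70*c^2 - 23*c + z^2*(-c - 4) + z*(10*c^2 + 40*c) + 4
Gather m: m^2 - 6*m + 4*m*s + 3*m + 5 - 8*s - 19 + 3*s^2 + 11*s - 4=m^2 + m*(4*s - 3) + 3*s^2 + 3*s - 18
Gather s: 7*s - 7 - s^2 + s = -s^2 + 8*s - 7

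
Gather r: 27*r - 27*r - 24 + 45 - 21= 0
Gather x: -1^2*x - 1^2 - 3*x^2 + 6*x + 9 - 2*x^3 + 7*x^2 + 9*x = -2*x^3 + 4*x^2 + 14*x + 8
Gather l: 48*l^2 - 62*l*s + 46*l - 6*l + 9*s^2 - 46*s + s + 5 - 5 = 48*l^2 + l*(40 - 62*s) + 9*s^2 - 45*s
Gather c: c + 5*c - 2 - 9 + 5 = 6*c - 6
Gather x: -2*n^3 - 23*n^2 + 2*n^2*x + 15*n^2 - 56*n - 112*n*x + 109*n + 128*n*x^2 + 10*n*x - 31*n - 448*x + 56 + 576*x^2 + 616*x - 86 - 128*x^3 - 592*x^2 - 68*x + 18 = -2*n^3 - 8*n^2 + 22*n - 128*x^3 + x^2*(128*n - 16) + x*(2*n^2 - 102*n + 100) - 12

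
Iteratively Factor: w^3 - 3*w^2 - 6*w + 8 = (w + 2)*(w^2 - 5*w + 4) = (w - 1)*(w + 2)*(w - 4)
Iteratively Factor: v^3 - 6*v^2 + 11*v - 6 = (v - 3)*(v^2 - 3*v + 2) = (v - 3)*(v - 2)*(v - 1)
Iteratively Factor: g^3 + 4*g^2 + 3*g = (g)*(g^2 + 4*g + 3) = g*(g + 1)*(g + 3)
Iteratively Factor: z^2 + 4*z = (z + 4)*(z)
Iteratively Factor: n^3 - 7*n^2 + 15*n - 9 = (n - 1)*(n^2 - 6*n + 9) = (n - 3)*(n - 1)*(n - 3)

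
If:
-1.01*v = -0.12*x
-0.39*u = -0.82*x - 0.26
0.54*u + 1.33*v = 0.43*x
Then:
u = -0.21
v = -0.05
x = -0.42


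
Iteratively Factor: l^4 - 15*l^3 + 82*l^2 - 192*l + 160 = (l - 4)*(l^3 - 11*l^2 + 38*l - 40) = (l - 4)^2*(l^2 - 7*l + 10) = (l - 5)*(l - 4)^2*(l - 2)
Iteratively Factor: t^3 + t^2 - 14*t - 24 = (t + 3)*(t^2 - 2*t - 8) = (t - 4)*(t + 3)*(t + 2)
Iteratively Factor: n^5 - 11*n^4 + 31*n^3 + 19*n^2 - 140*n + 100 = (n + 2)*(n^4 - 13*n^3 + 57*n^2 - 95*n + 50) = (n - 2)*(n + 2)*(n^3 - 11*n^2 + 35*n - 25) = (n - 2)*(n - 1)*(n + 2)*(n^2 - 10*n + 25) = (n - 5)*(n - 2)*(n - 1)*(n + 2)*(n - 5)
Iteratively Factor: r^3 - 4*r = (r + 2)*(r^2 - 2*r) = (r - 2)*(r + 2)*(r)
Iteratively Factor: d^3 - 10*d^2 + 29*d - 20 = (d - 4)*(d^2 - 6*d + 5) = (d - 5)*(d - 4)*(d - 1)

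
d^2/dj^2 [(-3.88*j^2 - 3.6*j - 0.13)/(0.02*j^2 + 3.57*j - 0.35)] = (0.551184*j^3 - 0.163272000000021*j^2 - 0.206891999999996*j - 13.262494)/(8.0e-6*j^6 + 0.004284*j^5 + 0.764274*j^4 + 45.349353*j^3 - 13.374795*j^2 + 1.311975*j - 0.042875)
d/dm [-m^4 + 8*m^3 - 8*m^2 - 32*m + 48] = -4*m^3 + 24*m^2 - 16*m - 32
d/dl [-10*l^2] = -20*l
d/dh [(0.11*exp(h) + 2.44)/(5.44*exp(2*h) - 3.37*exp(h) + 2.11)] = (-0.5984*exp(2*h) - 26.5472*exp(h) + 8.4549)*exp(h)/(29.5936*exp(4*h) - 36.6656*exp(3*h) + 34.3137*exp(2*h) - 14.2214*exp(h) + 4.4521)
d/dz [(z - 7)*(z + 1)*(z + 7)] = 3*z^2 + 2*z - 49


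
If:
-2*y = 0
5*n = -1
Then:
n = -1/5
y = 0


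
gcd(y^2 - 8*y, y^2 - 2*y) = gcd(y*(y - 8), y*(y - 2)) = y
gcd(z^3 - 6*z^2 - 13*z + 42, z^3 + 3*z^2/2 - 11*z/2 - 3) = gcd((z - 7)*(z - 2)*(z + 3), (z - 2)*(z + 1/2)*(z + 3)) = z^2 + z - 6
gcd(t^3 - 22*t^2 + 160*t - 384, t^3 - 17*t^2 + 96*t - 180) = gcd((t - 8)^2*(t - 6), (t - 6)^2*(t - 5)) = t - 6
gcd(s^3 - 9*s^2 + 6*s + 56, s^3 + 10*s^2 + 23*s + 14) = s + 2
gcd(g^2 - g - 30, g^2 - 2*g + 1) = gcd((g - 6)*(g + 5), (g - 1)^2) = 1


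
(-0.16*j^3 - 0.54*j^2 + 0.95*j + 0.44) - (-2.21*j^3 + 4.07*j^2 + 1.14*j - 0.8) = 2.05*j^3 - 4.61*j^2 - 0.19*j + 1.24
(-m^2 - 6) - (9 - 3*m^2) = 2*m^2 - 15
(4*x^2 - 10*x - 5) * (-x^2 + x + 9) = -4*x^4 + 14*x^3 + 31*x^2 - 95*x - 45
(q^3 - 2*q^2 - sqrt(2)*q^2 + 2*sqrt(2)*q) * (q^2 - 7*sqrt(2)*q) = q^5 - 8*sqrt(2)*q^4 - 2*q^4 + 14*q^3 + 16*sqrt(2)*q^3 - 28*q^2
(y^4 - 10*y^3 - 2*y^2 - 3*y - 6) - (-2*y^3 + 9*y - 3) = y^4 - 8*y^3 - 2*y^2 - 12*y - 3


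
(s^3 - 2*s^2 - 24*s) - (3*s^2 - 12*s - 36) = s^3 - 5*s^2 - 12*s + 36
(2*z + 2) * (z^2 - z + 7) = 2*z^3 + 12*z + 14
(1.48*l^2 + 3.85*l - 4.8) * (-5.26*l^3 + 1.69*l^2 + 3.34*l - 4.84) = -7.7848*l^5 - 17.7498*l^4 + 36.6977*l^3 - 2.4162*l^2 - 34.666*l + 23.232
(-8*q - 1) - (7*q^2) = -7*q^2 - 8*q - 1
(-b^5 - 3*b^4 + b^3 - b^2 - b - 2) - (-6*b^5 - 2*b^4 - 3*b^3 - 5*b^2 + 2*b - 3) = 5*b^5 - b^4 + 4*b^3 + 4*b^2 - 3*b + 1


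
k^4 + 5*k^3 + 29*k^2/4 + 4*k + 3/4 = (k + 1/2)^2*(k + 1)*(k + 3)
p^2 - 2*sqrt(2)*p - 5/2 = (p - 5*sqrt(2)/2)*(p + sqrt(2)/2)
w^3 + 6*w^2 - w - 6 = (w - 1)*(w + 1)*(w + 6)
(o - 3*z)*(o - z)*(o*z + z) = o^3*z - 4*o^2*z^2 + o^2*z + 3*o*z^3 - 4*o*z^2 + 3*z^3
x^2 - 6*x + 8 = (x - 4)*(x - 2)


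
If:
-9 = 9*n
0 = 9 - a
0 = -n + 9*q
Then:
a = 9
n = -1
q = -1/9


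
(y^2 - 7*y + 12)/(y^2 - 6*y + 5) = (y^2 - 7*y + 12)/(y^2 - 6*y + 5)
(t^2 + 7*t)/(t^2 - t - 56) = t/(t - 8)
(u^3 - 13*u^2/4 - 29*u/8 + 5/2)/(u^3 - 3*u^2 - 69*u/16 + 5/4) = 2*(2*u - 1)/(4*u - 1)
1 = 1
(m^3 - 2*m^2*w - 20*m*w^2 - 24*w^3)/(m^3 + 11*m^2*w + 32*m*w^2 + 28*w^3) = (m - 6*w)/(m + 7*w)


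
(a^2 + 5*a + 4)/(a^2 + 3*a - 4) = (a + 1)/(a - 1)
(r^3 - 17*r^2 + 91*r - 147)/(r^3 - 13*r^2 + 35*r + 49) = (r - 3)/(r + 1)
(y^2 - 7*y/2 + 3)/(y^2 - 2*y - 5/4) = 2*(-2*y^2 + 7*y - 6)/(-4*y^2 + 8*y + 5)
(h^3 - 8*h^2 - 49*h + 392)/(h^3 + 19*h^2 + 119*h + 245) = (h^2 - 15*h + 56)/(h^2 + 12*h + 35)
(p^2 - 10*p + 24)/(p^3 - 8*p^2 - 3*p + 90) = (p - 4)/(p^2 - 2*p - 15)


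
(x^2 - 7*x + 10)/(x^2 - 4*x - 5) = (x - 2)/(x + 1)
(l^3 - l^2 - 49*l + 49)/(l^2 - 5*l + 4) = (l^2 - 49)/(l - 4)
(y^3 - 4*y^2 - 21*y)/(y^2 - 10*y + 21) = y*(y + 3)/(y - 3)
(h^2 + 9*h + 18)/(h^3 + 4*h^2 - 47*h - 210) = (h + 3)/(h^2 - 2*h - 35)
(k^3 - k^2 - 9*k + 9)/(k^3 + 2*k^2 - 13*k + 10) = (k^2 - 9)/(k^2 + 3*k - 10)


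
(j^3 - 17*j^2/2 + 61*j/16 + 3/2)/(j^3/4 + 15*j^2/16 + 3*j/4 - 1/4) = (16*j^3 - 136*j^2 + 61*j + 24)/(4*j^3 + 15*j^2 + 12*j - 4)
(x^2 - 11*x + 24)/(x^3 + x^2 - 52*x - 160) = (x - 3)/(x^2 + 9*x + 20)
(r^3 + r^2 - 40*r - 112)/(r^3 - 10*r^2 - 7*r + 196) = (r + 4)/(r - 7)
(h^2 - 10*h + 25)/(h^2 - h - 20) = (h - 5)/(h + 4)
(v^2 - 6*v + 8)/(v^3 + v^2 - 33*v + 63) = (v^2 - 6*v + 8)/(v^3 + v^2 - 33*v + 63)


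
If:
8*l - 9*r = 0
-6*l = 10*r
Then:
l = 0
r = 0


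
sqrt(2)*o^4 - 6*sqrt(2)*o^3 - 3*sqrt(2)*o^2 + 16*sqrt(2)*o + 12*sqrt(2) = (o - 6)*(o - 2)*(o + 1)*(sqrt(2)*o + sqrt(2))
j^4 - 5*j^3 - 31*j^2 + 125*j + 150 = (j - 6)*(j - 5)*(j + 1)*(j + 5)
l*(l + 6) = l^2 + 6*l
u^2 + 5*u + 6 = (u + 2)*(u + 3)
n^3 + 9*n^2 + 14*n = n*(n + 2)*(n + 7)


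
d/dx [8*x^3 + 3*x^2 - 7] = 6*x*(4*x + 1)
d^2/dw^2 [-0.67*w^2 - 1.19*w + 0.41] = -1.34000000000000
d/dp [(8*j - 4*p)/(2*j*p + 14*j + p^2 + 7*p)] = 4*(-2*j*p - 14*j - p^2 - 7*p - (2*j - p)*(2*j + 2*p + 7))/(2*j*p + 14*j + p^2 + 7*p)^2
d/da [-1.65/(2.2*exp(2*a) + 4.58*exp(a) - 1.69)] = (7.26*exp(a) + 7.557)*exp(a)/(2.2*exp(2*a) + 4.58*exp(a) - 1.69)^2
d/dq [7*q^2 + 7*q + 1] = 14*q + 7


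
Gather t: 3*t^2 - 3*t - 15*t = 3*t^2 - 18*t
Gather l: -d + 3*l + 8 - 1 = -d + 3*l + 7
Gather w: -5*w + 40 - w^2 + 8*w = -w^2 + 3*w + 40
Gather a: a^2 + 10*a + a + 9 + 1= a^2 + 11*a + 10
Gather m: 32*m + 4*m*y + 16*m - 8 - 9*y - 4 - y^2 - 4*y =m*(4*y + 48) - y^2 - 13*y - 12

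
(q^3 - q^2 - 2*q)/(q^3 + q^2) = (q - 2)/q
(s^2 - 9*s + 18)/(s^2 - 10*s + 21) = (s - 6)/(s - 7)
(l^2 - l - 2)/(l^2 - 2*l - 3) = (l - 2)/(l - 3)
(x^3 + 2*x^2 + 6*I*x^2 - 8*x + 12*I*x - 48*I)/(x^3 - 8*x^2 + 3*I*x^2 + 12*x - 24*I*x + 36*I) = (x^2 + x*(4 + 6*I) + 24*I)/(x^2 + x*(-6 + 3*I) - 18*I)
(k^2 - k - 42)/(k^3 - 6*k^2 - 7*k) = (k + 6)/(k*(k + 1))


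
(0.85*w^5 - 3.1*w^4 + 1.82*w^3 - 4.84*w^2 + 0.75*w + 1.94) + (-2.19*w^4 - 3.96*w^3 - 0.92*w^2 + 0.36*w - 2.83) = 0.85*w^5 - 5.29*w^4 - 2.14*w^3 - 5.76*w^2 + 1.11*w - 0.89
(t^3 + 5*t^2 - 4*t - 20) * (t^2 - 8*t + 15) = t^5 - 3*t^4 - 29*t^3 + 87*t^2 + 100*t - 300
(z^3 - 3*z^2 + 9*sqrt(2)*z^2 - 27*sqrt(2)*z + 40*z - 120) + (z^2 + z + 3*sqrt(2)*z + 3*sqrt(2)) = z^3 - 2*z^2 + 9*sqrt(2)*z^2 - 24*sqrt(2)*z + 41*z - 120 + 3*sqrt(2)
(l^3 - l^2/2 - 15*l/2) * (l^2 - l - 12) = l^5 - 3*l^4/2 - 19*l^3 + 27*l^2/2 + 90*l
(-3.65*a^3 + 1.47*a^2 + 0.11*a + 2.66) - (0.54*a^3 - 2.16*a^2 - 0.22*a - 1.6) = -4.19*a^3 + 3.63*a^2 + 0.33*a + 4.26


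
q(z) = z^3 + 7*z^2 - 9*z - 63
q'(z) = 3*z^2 + 14*z - 9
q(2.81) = -10.83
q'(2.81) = 54.03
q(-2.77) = -5.61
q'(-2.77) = -24.76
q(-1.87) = -28.23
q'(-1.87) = -24.69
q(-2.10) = -22.49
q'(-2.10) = -25.17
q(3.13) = 8.07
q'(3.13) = 64.21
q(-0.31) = -59.57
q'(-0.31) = -13.05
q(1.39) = -59.30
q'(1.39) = 16.26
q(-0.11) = -61.93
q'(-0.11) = -10.50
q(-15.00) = -1728.00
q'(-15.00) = 456.00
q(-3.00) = 0.00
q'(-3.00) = -24.00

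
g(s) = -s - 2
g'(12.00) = -1.00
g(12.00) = -14.00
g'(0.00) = -1.00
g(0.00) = -2.00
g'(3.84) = -1.00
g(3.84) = -5.84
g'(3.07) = -1.00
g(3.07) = -5.07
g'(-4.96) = -1.00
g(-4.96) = 2.96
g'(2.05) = -1.00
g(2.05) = -4.05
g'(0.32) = -1.00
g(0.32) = -2.32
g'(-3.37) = -1.00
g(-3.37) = 1.37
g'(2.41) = -1.00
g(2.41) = -4.41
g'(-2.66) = -1.00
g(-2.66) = 0.66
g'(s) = -1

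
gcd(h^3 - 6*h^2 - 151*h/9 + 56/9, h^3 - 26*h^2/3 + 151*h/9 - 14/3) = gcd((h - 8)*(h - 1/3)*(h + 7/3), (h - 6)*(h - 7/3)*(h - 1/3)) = h - 1/3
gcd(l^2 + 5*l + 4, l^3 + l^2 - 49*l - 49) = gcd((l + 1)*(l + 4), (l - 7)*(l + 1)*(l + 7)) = l + 1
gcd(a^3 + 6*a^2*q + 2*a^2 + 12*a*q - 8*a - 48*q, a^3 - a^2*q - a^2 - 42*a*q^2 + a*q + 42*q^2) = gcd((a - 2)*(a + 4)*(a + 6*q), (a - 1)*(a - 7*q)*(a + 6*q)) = a + 6*q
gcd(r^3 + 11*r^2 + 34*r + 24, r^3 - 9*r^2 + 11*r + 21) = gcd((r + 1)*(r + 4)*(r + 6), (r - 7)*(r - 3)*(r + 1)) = r + 1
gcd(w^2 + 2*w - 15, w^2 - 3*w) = w - 3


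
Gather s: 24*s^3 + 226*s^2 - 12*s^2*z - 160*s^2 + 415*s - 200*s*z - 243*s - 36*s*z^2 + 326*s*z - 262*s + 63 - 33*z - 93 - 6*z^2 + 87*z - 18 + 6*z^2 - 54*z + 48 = 24*s^3 + s^2*(66 - 12*z) + s*(-36*z^2 + 126*z - 90)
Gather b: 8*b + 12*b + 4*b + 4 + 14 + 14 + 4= 24*b + 36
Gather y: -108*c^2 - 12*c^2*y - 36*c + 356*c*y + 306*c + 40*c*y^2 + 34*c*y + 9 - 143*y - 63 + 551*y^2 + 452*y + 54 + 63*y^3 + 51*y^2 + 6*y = -108*c^2 + 270*c + 63*y^3 + y^2*(40*c + 602) + y*(-12*c^2 + 390*c + 315)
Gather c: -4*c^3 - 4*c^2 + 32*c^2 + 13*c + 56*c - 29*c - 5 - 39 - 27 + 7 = -4*c^3 + 28*c^2 + 40*c - 64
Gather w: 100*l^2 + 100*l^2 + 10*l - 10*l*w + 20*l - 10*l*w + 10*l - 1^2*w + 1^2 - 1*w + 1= 200*l^2 + 40*l + w*(-20*l - 2) + 2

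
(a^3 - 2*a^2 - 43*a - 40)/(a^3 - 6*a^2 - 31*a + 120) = (a + 1)/(a - 3)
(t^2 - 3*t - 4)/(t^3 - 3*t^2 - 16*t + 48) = (t + 1)/(t^2 + t - 12)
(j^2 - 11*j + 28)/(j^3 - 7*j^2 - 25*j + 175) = (j - 4)/(j^2 - 25)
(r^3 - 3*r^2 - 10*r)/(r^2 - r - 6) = r*(r - 5)/(r - 3)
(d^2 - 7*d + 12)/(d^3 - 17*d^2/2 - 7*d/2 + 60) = 2*(d - 4)/(2*d^2 - 11*d - 40)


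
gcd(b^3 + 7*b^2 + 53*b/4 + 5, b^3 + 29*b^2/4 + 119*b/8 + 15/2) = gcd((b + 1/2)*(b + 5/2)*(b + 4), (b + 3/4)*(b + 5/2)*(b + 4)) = b^2 + 13*b/2 + 10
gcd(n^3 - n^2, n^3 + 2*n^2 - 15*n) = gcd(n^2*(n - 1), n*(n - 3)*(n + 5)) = n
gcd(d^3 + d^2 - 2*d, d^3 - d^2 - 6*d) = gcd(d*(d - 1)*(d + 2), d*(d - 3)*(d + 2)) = d^2 + 2*d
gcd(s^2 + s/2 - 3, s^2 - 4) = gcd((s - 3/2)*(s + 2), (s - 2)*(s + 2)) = s + 2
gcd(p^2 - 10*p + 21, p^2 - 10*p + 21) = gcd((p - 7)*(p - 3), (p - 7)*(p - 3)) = p^2 - 10*p + 21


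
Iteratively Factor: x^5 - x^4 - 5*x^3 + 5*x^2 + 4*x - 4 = (x + 1)*(x^4 - 2*x^3 - 3*x^2 + 8*x - 4) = (x - 1)*(x + 1)*(x^3 - x^2 - 4*x + 4) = (x - 1)*(x + 1)*(x + 2)*(x^2 - 3*x + 2) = (x - 2)*(x - 1)*(x + 1)*(x + 2)*(x - 1)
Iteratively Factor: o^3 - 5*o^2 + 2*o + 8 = (o - 4)*(o^2 - o - 2) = (o - 4)*(o + 1)*(o - 2)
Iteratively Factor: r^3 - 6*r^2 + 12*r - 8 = (r - 2)*(r^2 - 4*r + 4) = (r - 2)^2*(r - 2)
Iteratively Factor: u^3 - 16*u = (u - 4)*(u^2 + 4*u) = (u - 4)*(u + 4)*(u)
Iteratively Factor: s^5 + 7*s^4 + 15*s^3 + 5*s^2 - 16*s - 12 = (s + 2)*(s^4 + 5*s^3 + 5*s^2 - 5*s - 6) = (s + 1)*(s + 2)*(s^3 + 4*s^2 + s - 6) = (s + 1)*(s + 2)^2*(s^2 + 2*s - 3) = (s - 1)*(s + 1)*(s + 2)^2*(s + 3)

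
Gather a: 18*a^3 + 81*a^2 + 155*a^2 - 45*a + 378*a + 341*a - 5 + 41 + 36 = 18*a^3 + 236*a^2 + 674*a + 72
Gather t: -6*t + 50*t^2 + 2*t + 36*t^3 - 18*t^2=36*t^3 + 32*t^2 - 4*t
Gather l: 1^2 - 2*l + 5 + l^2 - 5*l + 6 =l^2 - 7*l + 12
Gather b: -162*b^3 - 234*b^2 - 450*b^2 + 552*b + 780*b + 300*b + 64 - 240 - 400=-162*b^3 - 684*b^2 + 1632*b - 576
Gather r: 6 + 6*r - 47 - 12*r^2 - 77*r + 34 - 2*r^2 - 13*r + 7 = -14*r^2 - 84*r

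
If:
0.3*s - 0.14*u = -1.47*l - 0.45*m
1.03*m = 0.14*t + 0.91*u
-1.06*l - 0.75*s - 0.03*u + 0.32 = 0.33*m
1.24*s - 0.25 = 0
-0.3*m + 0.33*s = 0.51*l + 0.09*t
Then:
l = -0.25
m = 1.16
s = 0.20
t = -1.72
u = 1.57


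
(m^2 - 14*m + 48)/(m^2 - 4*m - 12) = (m - 8)/(m + 2)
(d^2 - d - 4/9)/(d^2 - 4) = (d^2 - d - 4/9)/(d^2 - 4)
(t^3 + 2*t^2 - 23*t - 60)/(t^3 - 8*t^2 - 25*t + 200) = (t^2 + 7*t + 12)/(t^2 - 3*t - 40)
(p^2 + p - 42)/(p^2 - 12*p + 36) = (p + 7)/(p - 6)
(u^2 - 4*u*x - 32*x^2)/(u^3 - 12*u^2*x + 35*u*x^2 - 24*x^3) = (u + 4*x)/(u^2 - 4*u*x + 3*x^2)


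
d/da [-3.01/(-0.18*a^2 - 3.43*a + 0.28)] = (-1.0836*a - 10.3243)/(0.18*a^2 + 3.43*a - 0.28)^2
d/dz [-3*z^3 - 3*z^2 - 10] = 3*z*(-3*z - 2)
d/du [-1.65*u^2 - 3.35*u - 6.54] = -3.3*u - 3.35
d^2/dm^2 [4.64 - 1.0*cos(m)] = 1.0*cos(m)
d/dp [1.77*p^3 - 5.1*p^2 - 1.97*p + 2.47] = 5.31*p^2 - 10.2*p - 1.97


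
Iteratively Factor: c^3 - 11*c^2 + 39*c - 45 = (c - 3)*(c^2 - 8*c + 15) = (c - 3)^2*(c - 5)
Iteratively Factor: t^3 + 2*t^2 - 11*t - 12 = (t - 3)*(t^2 + 5*t + 4) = (t - 3)*(t + 1)*(t + 4)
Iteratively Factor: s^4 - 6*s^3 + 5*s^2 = (s)*(s^3 - 6*s^2 + 5*s) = s*(s - 1)*(s^2 - 5*s) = s*(s - 5)*(s - 1)*(s)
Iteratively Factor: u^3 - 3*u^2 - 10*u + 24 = (u + 3)*(u^2 - 6*u + 8) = (u - 4)*(u + 3)*(u - 2)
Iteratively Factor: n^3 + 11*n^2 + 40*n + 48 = (n + 3)*(n^2 + 8*n + 16) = (n + 3)*(n + 4)*(n + 4)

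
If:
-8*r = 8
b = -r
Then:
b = 1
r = -1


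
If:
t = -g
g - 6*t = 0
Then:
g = 0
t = 0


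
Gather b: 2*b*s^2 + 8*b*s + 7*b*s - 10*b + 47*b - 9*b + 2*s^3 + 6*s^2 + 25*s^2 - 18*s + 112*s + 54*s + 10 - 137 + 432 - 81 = b*(2*s^2 + 15*s + 28) + 2*s^3 + 31*s^2 + 148*s + 224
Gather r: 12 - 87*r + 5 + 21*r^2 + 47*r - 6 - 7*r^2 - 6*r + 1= 14*r^2 - 46*r + 12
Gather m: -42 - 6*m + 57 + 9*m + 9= 3*m + 24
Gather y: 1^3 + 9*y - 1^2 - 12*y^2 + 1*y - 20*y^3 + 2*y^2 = -20*y^3 - 10*y^2 + 10*y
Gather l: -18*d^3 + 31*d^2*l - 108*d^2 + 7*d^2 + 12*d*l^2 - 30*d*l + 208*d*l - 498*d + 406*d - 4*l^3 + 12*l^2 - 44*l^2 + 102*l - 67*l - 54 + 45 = -18*d^3 - 101*d^2 - 92*d - 4*l^3 + l^2*(12*d - 32) + l*(31*d^2 + 178*d + 35) - 9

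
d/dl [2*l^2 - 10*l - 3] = 4*l - 10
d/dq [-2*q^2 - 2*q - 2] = -4*q - 2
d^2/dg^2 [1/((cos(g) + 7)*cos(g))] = (-(1 - cos(2*g))^2 + 105*cos(g)/4 - 51*cos(2*g)/2 - 21*cos(3*g)/4 + 153/2)/((cos(g) + 7)^3*cos(g)^3)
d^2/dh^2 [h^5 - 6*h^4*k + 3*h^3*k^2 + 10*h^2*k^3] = 20*h^3 - 72*h^2*k + 18*h*k^2 + 20*k^3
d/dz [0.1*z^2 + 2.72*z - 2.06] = 0.2*z + 2.72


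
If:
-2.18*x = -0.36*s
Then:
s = 6.05555555555556*x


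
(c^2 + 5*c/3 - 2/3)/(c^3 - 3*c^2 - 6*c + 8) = (c - 1/3)/(c^2 - 5*c + 4)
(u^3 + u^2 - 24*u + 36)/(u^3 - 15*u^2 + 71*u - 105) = (u^2 + 4*u - 12)/(u^2 - 12*u + 35)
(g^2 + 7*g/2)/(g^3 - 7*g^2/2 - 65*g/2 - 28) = g/(g^2 - 7*g - 8)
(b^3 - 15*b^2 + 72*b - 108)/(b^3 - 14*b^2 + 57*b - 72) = (b^2 - 12*b + 36)/(b^2 - 11*b + 24)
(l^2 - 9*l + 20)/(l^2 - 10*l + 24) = (l - 5)/(l - 6)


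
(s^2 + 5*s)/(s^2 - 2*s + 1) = s*(s + 5)/(s^2 - 2*s + 1)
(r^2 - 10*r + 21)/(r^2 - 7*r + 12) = (r - 7)/(r - 4)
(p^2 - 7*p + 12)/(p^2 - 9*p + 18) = (p - 4)/(p - 6)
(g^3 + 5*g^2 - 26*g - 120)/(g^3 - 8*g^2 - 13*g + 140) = (g + 6)/(g - 7)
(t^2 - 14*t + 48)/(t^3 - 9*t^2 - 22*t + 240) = 1/(t + 5)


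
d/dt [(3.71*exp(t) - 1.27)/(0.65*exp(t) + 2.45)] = 9.915*exp(t)/(0.65*exp(t) + 2.45)^2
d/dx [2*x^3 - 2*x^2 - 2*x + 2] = 6*x^2 - 4*x - 2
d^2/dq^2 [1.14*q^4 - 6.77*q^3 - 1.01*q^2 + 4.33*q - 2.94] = 13.68*q^2 - 40.62*q - 2.02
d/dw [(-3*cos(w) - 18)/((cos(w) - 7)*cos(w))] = 3*(-sin(w) + 42*sin(w)/cos(w)^2 - 12*tan(w))/(cos(w) - 7)^2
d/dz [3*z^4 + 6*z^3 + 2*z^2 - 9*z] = 12*z^3 + 18*z^2 + 4*z - 9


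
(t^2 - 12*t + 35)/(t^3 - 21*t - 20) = (t - 7)/(t^2 + 5*t + 4)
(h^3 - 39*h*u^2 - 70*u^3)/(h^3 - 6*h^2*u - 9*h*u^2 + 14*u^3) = (-h - 5*u)/(-h + u)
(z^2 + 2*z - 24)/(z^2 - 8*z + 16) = (z + 6)/(z - 4)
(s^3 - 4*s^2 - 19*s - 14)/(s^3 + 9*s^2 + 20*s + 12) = (s - 7)/(s + 6)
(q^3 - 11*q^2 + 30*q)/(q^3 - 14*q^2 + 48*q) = (q - 5)/(q - 8)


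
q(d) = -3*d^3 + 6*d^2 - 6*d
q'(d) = -9*d^2 + 12*d - 6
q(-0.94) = 13.43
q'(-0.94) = -25.23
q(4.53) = -182.93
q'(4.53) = -136.33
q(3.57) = -81.45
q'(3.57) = -77.86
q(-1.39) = 27.99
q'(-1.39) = -40.07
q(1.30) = -4.25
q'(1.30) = -5.61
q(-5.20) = 615.26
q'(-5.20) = -311.76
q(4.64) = -198.35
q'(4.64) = -144.09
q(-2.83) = 133.03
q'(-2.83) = -112.04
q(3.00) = -45.00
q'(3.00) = -51.00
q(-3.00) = 153.00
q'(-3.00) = -123.00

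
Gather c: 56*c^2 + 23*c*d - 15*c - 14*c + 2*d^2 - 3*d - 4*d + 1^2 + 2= 56*c^2 + c*(23*d - 29) + 2*d^2 - 7*d + 3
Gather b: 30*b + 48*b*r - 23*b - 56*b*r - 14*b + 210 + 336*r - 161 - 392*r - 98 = b*(-8*r - 7) - 56*r - 49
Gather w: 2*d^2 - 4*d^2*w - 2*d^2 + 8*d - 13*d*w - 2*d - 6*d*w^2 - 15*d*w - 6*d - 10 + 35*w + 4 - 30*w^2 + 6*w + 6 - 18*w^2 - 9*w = w^2*(-6*d - 48) + w*(-4*d^2 - 28*d + 32)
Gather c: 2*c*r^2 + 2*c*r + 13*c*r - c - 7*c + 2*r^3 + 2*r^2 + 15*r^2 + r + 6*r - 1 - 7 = c*(2*r^2 + 15*r - 8) + 2*r^3 + 17*r^2 + 7*r - 8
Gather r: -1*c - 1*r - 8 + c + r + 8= 0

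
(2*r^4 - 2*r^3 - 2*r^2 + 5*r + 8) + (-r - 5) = 2*r^4 - 2*r^3 - 2*r^2 + 4*r + 3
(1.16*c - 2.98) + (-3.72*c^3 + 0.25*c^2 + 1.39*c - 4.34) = -3.72*c^3 + 0.25*c^2 + 2.55*c - 7.32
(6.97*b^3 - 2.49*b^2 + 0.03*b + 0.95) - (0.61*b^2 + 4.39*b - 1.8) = 6.97*b^3 - 3.1*b^2 - 4.36*b + 2.75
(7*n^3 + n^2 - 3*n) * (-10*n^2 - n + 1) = -70*n^5 - 17*n^4 + 36*n^3 + 4*n^2 - 3*n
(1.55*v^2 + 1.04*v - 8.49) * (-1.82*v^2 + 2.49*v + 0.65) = -2.821*v^4 + 1.9667*v^3 + 19.0489*v^2 - 20.4641*v - 5.5185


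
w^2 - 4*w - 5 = (w - 5)*(w + 1)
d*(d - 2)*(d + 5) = d^3 + 3*d^2 - 10*d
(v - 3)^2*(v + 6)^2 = v^4 + 6*v^3 - 27*v^2 - 108*v + 324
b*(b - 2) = b^2 - 2*b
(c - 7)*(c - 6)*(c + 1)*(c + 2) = c^4 - 10*c^3 + 5*c^2 + 100*c + 84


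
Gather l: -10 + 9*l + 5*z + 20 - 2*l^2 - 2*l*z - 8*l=-2*l^2 + l*(1 - 2*z) + 5*z + 10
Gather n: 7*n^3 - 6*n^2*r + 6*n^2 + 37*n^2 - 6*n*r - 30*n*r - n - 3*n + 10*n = 7*n^3 + n^2*(43 - 6*r) + n*(6 - 36*r)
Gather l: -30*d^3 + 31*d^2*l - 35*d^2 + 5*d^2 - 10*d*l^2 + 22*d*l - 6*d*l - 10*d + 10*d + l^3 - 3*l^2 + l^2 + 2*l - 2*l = -30*d^3 - 30*d^2 + l^3 + l^2*(-10*d - 2) + l*(31*d^2 + 16*d)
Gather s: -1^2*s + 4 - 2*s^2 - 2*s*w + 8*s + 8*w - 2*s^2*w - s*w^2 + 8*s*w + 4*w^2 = s^2*(-2*w - 2) + s*(-w^2 + 6*w + 7) + 4*w^2 + 8*w + 4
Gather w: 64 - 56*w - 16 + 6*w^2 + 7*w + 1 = 6*w^2 - 49*w + 49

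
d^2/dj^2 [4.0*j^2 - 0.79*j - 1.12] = 8.00000000000000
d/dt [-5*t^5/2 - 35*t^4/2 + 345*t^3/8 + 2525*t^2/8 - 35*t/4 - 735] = -25*t^4/2 - 70*t^3 + 1035*t^2/8 + 2525*t/4 - 35/4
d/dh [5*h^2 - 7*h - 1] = 10*h - 7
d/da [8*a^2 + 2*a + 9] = 16*a + 2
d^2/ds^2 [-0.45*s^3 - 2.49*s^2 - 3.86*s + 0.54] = -2.7*s - 4.98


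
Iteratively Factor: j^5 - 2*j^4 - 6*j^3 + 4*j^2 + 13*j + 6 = (j - 3)*(j^4 + j^3 - 3*j^2 - 5*j - 2) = (j - 3)*(j + 1)*(j^3 - 3*j - 2) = (j - 3)*(j - 2)*(j + 1)*(j^2 + 2*j + 1) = (j - 3)*(j - 2)*(j + 1)^2*(j + 1)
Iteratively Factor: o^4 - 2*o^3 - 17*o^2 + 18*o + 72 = (o - 3)*(o^3 + o^2 - 14*o - 24) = (o - 3)*(o + 2)*(o^2 - o - 12) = (o - 3)*(o + 2)*(o + 3)*(o - 4)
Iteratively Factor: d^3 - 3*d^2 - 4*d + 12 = (d + 2)*(d^2 - 5*d + 6) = (d - 3)*(d + 2)*(d - 2)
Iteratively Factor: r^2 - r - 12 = (r - 4)*(r + 3)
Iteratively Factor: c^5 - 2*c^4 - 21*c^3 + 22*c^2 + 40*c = (c)*(c^4 - 2*c^3 - 21*c^2 + 22*c + 40) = c*(c + 4)*(c^3 - 6*c^2 + 3*c + 10) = c*(c - 2)*(c + 4)*(c^2 - 4*c - 5) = c*(c - 2)*(c + 1)*(c + 4)*(c - 5)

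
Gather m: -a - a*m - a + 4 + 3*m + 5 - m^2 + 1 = -2*a - m^2 + m*(3 - a) + 10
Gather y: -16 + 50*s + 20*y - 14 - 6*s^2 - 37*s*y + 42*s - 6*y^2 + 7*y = -6*s^2 + 92*s - 6*y^2 + y*(27 - 37*s) - 30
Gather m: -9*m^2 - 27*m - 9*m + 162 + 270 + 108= -9*m^2 - 36*m + 540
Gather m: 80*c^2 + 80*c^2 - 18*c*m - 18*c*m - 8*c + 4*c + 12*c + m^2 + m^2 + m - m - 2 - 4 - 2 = 160*c^2 - 36*c*m + 8*c + 2*m^2 - 8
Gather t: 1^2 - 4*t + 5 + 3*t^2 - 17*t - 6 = 3*t^2 - 21*t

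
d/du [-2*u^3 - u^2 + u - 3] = -6*u^2 - 2*u + 1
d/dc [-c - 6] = -1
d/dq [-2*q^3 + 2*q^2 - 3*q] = -6*q^2 + 4*q - 3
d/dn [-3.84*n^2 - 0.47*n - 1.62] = -7.68*n - 0.47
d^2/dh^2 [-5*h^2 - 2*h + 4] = -10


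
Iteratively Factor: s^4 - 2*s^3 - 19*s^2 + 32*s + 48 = (s + 4)*(s^3 - 6*s^2 + 5*s + 12) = (s - 4)*(s + 4)*(s^2 - 2*s - 3) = (s - 4)*(s - 3)*(s + 4)*(s + 1)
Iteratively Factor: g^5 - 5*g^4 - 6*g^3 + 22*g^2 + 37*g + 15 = (g - 3)*(g^4 - 2*g^3 - 12*g^2 - 14*g - 5) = (g - 3)*(g + 1)*(g^3 - 3*g^2 - 9*g - 5) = (g - 5)*(g - 3)*(g + 1)*(g^2 + 2*g + 1) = (g - 5)*(g - 3)*(g + 1)^2*(g + 1)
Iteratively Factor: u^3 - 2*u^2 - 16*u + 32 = (u - 2)*(u^2 - 16) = (u - 2)*(u + 4)*(u - 4)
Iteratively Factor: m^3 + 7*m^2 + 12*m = (m + 3)*(m^2 + 4*m) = (m + 3)*(m + 4)*(m)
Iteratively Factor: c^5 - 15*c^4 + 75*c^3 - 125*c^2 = (c - 5)*(c^4 - 10*c^3 + 25*c^2) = (c - 5)^2*(c^3 - 5*c^2) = (c - 5)^3*(c^2) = c*(c - 5)^3*(c)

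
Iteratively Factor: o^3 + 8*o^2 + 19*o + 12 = (o + 3)*(o^2 + 5*o + 4) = (o + 1)*(o + 3)*(o + 4)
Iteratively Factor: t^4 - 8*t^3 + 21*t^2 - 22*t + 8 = (t - 1)*(t^3 - 7*t^2 + 14*t - 8) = (t - 1)^2*(t^2 - 6*t + 8) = (t - 4)*(t - 1)^2*(t - 2)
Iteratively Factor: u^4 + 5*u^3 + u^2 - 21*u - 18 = (u + 3)*(u^3 + 2*u^2 - 5*u - 6) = (u + 3)^2*(u^2 - u - 2) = (u - 2)*(u + 3)^2*(u + 1)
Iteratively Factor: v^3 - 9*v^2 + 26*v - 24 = (v - 4)*(v^2 - 5*v + 6) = (v - 4)*(v - 3)*(v - 2)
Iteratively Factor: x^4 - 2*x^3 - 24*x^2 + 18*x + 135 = (x + 3)*(x^3 - 5*x^2 - 9*x + 45) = (x - 3)*(x + 3)*(x^2 - 2*x - 15) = (x - 5)*(x - 3)*(x + 3)*(x + 3)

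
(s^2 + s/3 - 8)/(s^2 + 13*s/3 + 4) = (3*s - 8)/(3*s + 4)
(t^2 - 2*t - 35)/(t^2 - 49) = (t + 5)/(t + 7)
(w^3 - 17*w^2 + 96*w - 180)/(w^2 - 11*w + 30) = w - 6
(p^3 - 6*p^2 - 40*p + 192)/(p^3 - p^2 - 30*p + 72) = (p - 8)/(p - 3)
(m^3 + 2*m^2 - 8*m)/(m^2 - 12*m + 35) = m*(m^2 + 2*m - 8)/(m^2 - 12*m + 35)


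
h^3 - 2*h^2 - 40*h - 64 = (h - 8)*(h + 2)*(h + 4)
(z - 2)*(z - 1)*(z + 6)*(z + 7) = z^4 + 10*z^3 + 5*z^2 - 100*z + 84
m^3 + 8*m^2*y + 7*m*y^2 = m*(m + y)*(m + 7*y)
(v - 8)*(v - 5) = v^2 - 13*v + 40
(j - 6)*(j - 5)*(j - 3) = j^3 - 14*j^2 + 63*j - 90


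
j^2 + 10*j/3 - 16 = (j - 8/3)*(j + 6)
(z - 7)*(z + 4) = z^2 - 3*z - 28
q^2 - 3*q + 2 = (q - 2)*(q - 1)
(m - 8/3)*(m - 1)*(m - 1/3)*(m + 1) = m^4 - 3*m^3 - m^2/9 + 3*m - 8/9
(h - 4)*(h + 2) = h^2 - 2*h - 8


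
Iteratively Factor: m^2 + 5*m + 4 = (m + 4)*(m + 1)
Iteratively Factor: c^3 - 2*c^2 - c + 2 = (c - 2)*(c^2 - 1) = (c - 2)*(c + 1)*(c - 1)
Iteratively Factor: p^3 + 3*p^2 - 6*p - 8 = (p + 1)*(p^2 + 2*p - 8) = (p + 1)*(p + 4)*(p - 2)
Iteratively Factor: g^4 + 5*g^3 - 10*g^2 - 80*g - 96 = (g - 4)*(g^3 + 9*g^2 + 26*g + 24) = (g - 4)*(g + 2)*(g^2 + 7*g + 12) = (g - 4)*(g + 2)*(g + 3)*(g + 4)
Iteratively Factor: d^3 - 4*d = (d - 2)*(d^2 + 2*d) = d*(d - 2)*(d + 2)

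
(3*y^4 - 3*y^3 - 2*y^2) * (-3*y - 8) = -9*y^5 - 15*y^4 + 30*y^3 + 16*y^2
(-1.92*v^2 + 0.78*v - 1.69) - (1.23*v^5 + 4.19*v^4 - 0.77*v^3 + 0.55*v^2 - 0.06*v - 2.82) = -1.23*v^5 - 4.19*v^4 + 0.77*v^3 - 2.47*v^2 + 0.84*v + 1.13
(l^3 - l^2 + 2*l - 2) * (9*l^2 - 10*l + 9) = 9*l^5 - 19*l^4 + 37*l^3 - 47*l^2 + 38*l - 18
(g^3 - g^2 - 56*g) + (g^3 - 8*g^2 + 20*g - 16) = 2*g^3 - 9*g^2 - 36*g - 16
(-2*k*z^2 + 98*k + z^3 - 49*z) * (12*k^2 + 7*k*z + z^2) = -24*k^3*z^2 + 1176*k^3 - 2*k^2*z^3 + 98*k^2*z + 5*k*z^4 - 245*k*z^2 + z^5 - 49*z^3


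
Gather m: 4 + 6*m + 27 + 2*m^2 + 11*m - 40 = 2*m^2 + 17*m - 9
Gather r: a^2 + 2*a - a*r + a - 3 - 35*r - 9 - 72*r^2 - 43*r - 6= a^2 + 3*a - 72*r^2 + r*(-a - 78) - 18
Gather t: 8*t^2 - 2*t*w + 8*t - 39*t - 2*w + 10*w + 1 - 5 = 8*t^2 + t*(-2*w - 31) + 8*w - 4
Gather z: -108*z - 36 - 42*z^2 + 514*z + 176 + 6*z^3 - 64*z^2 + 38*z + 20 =6*z^3 - 106*z^2 + 444*z + 160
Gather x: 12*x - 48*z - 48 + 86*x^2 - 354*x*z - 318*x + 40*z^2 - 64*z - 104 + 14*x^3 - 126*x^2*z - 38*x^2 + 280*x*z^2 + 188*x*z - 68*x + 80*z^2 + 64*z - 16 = 14*x^3 + x^2*(48 - 126*z) + x*(280*z^2 - 166*z - 374) + 120*z^2 - 48*z - 168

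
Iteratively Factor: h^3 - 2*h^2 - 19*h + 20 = (h - 5)*(h^2 + 3*h - 4) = (h - 5)*(h - 1)*(h + 4)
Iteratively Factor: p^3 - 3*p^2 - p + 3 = (p + 1)*(p^2 - 4*p + 3) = (p - 1)*(p + 1)*(p - 3)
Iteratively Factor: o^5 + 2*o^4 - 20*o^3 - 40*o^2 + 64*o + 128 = (o - 4)*(o^4 + 6*o^3 + 4*o^2 - 24*o - 32) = (o - 4)*(o + 4)*(o^3 + 2*o^2 - 4*o - 8) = (o - 4)*(o + 2)*(o + 4)*(o^2 - 4) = (o - 4)*(o - 2)*(o + 2)*(o + 4)*(o + 2)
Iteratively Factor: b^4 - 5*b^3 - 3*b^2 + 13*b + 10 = (b - 5)*(b^3 - 3*b - 2) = (b - 5)*(b + 1)*(b^2 - b - 2) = (b - 5)*(b + 1)^2*(b - 2)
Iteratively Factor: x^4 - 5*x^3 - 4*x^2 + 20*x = (x + 2)*(x^3 - 7*x^2 + 10*x) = (x - 5)*(x + 2)*(x^2 - 2*x) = (x - 5)*(x - 2)*(x + 2)*(x)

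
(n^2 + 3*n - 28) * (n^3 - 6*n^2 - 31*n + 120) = n^5 - 3*n^4 - 77*n^3 + 195*n^2 + 1228*n - 3360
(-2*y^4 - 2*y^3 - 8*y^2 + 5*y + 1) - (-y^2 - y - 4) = -2*y^4 - 2*y^3 - 7*y^2 + 6*y + 5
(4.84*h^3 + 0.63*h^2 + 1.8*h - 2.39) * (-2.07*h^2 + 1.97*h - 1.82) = -10.0188*h^5 + 8.2307*h^4 - 11.2937*h^3 + 7.3467*h^2 - 7.9843*h + 4.3498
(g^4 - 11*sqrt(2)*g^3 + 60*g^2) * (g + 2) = g^5 - 11*sqrt(2)*g^4 + 2*g^4 - 22*sqrt(2)*g^3 + 60*g^3 + 120*g^2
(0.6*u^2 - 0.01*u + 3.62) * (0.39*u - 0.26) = 0.234*u^3 - 0.1599*u^2 + 1.4144*u - 0.9412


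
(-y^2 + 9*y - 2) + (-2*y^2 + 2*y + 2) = -3*y^2 + 11*y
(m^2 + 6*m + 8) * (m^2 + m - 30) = m^4 + 7*m^3 - 16*m^2 - 172*m - 240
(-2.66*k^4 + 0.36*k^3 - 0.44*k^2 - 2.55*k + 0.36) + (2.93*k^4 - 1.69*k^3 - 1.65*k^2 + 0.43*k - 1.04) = 0.27*k^4 - 1.33*k^3 - 2.09*k^2 - 2.12*k - 0.68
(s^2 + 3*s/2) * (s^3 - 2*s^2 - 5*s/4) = s^5 - s^4/2 - 17*s^3/4 - 15*s^2/8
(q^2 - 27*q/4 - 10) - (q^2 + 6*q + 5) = -51*q/4 - 15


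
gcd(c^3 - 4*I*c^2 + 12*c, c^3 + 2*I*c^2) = c^2 + 2*I*c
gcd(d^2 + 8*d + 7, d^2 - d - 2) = d + 1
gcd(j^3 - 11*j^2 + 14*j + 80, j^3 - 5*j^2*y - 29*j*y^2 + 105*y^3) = 1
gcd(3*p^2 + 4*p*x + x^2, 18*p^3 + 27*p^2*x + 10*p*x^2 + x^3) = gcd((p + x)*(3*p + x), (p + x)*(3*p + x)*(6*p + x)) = 3*p^2 + 4*p*x + x^2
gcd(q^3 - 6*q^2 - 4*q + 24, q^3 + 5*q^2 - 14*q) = q - 2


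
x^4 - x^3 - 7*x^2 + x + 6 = (x - 3)*(x - 1)*(x + 1)*(x + 2)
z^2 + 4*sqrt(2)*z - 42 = (z - 3*sqrt(2))*(z + 7*sqrt(2))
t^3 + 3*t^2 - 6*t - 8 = (t - 2)*(t + 1)*(t + 4)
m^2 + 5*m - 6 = (m - 1)*(m + 6)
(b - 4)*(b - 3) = b^2 - 7*b + 12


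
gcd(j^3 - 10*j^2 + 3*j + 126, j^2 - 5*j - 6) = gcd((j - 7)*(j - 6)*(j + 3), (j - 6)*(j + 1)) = j - 6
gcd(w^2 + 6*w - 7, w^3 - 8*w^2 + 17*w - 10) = w - 1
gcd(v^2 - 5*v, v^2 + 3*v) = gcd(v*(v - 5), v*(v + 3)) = v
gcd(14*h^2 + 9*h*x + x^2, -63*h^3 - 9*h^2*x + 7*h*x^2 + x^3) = 7*h + x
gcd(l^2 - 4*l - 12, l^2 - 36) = l - 6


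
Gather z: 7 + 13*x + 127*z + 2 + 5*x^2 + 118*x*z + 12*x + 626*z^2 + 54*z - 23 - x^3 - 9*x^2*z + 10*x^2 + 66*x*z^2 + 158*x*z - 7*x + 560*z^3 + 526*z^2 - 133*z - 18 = -x^3 + 15*x^2 + 18*x + 560*z^3 + z^2*(66*x + 1152) + z*(-9*x^2 + 276*x + 48) - 32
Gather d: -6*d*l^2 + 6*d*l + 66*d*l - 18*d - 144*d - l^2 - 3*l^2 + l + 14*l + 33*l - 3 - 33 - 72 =d*(-6*l^2 + 72*l - 162) - 4*l^2 + 48*l - 108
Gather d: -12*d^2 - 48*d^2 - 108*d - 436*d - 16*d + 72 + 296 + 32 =-60*d^2 - 560*d + 400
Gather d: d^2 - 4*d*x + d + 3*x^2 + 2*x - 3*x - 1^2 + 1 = d^2 + d*(1 - 4*x) + 3*x^2 - x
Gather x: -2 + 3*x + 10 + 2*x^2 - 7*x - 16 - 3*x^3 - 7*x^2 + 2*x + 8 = -3*x^3 - 5*x^2 - 2*x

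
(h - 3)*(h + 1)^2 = h^3 - h^2 - 5*h - 3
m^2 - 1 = (m - 1)*(m + 1)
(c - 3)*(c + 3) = c^2 - 9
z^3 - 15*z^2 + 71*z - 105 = (z - 7)*(z - 5)*(z - 3)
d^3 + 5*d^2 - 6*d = d*(d - 1)*(d + 6)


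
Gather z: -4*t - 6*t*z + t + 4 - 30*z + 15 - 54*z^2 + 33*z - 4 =-3*t - 54*z^2 + z*(3 - 6*t) + 15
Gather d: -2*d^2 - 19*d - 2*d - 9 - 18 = -2*d^2 - 21*d - 27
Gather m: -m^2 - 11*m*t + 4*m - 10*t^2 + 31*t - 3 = -m^2 + m*(4 - 11*t) - 10*t^2 + 31*t - 3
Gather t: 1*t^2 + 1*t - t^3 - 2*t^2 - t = -t^3 - t^2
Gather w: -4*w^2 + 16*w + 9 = -4*w^2 + 16*w + 9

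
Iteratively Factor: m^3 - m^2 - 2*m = (m)*(m^2 - m - 2) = m*(m - 2)*(m + 1)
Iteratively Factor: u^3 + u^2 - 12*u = (u)*(u^2 + u - 12) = u*(u - 3)*(u + 4)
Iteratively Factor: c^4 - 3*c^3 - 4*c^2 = (c + 1)*(c^3 - 4*c^2) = (c - 4)*(c + 1)*(c^2) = c*(c - 4)*(c + 1)*(c)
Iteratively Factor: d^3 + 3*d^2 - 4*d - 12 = (d + 2)*(d^2 + d - 6) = (d + 2)*(d + 3)*(d - 2)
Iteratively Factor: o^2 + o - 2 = (o + 2)*(o - 1)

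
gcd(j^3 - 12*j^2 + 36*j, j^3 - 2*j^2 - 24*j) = j^2 - 6*j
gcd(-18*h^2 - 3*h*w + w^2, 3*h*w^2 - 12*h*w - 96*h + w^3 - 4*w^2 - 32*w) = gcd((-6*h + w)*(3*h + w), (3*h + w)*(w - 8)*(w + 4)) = 3*h + w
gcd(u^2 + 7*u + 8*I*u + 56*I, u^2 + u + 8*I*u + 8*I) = u + 8*I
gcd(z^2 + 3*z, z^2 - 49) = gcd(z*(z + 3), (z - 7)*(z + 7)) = 1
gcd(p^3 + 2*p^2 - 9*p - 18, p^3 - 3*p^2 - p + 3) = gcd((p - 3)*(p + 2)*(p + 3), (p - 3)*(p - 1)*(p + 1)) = p - 3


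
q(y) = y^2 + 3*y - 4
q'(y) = 2*y + 3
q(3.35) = 17.27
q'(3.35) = 9.70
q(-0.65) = -5.53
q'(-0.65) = 1.70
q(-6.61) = 19.86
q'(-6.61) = -10.22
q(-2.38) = -5.48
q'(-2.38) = -1.76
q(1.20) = 1.04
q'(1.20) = 5.40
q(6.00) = 50.00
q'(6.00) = 15.00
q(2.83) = 12.50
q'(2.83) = 8.66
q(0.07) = -3.79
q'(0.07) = 3.14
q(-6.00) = 14.00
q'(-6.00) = -9.00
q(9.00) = 104.00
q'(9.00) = 21.00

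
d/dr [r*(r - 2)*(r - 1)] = 3*r^2 - 6*r + 2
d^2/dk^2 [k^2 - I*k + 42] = 2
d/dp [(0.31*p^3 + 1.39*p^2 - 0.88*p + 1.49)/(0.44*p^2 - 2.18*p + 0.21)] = (0.1364*p^4 - 1.3516*p^3 - 2.4477*p^2 - 0.7274*p + 3.0634)/(0.1936*p^4 - 1.9184*p^3 + 4.9372*p^2 - 0.9156*p + 0.0441)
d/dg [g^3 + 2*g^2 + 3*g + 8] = 3*g^2 + 4*g + 3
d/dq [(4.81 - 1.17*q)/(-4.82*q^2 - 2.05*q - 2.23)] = (-5.6394*q^2 + 46.3684*q + 12.4696)/(23.2324*q^4 + 19.762*q^3 + 25.6997*q^2 + 9.143*q + 4.9729)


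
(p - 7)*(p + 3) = p^2 - 4*p - 21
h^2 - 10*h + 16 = (h - 8)*(h - 2)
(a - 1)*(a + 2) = a^2 + a - 2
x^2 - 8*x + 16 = (x - 4)^2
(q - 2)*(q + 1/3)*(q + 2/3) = q^3 - q^2 - 16*q/9 - 4/9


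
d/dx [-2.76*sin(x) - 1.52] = -2.76*cos(x)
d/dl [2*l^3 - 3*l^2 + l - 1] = 6*l^2 - 6*l + 1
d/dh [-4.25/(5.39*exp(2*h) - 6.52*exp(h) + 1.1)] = (45.815*exp(h) - 27.71)*exp(h)/(5.39*exp(2*h) - 6.52*exp(h) + 1.1)^2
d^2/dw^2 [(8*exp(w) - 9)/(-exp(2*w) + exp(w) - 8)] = (-8*exp(4*w) + 28*exp(3*w) + 357*exp(2*w) - 343*exp(w) - 440)*exp(w)/(exp(6*w) - 3*exp(5*w) + 27*exp(4*w) - 49*exp(3*w) + 216*exp(2*w) - 192*exp(w) + 512)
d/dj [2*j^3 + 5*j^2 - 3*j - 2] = 6*j^2 + 10*j - 3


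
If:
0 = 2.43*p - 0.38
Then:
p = 0.16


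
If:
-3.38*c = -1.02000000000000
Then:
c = 0.30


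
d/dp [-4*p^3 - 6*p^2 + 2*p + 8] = -12*p^2 - 12*p + 2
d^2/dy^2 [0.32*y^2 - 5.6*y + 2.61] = 0.640000000000000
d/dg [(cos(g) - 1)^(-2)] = 2*sin(g)/(cos(g) - 1)^3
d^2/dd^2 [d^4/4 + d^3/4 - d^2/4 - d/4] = 3*d^2 + 3*d/2 - 1/2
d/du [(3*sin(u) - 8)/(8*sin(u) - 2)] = 29*cos(u)/(2*(4*sin(u) - 1)^2)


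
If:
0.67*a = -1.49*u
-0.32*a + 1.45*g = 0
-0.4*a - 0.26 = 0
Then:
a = -0.65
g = -0.14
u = 0.29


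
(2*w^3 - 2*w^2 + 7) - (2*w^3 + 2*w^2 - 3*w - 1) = -4*w^2 + 3*w + 8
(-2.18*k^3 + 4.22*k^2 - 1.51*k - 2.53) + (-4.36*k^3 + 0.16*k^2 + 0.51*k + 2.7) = -6.54*k^3 + 4.38*k^2 - 1.0*k + 0.17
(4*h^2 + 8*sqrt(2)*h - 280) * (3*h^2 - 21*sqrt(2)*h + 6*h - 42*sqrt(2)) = 12*h^4 - 60*sqrt(2)*h^3 + 24*h^3 - 1176*h^2 - 120*sqrt(2)*h^2 - 2352*h + 5880*sqrt(2)*h + 11760*sqrt(2)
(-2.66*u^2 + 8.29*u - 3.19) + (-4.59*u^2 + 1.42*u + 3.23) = -7.25*u^2 + 9.71*u + 0.04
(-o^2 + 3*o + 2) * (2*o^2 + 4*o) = -2*o^4 + 2*o^3 + 16*o^2 + 8*o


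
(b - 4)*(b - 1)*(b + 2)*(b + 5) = b^4 + 2*b^3 - 21*b^2 - 22*b + 40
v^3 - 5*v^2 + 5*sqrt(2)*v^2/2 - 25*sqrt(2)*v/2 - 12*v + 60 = (v - 5)*(v - 3*sqrt(2)/2)*(v + 4*sqrt(2))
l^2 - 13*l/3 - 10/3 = (l - 5)*(l + 2/3)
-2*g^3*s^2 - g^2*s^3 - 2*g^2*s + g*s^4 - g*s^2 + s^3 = s*(-2*g + s)*(g + s)*(g*s + 1)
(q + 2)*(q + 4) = q^2 + 6*q + 8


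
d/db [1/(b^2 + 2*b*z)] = 2*(-b - z)/(b^2*(b + 2*z)^2)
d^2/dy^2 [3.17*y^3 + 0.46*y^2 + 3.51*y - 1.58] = 19.02*y + 0.92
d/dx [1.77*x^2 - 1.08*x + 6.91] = 3.54*x - 1.08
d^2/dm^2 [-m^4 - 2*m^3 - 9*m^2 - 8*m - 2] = -12*m^2 - 12*m - 18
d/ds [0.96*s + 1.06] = 0.960000000000000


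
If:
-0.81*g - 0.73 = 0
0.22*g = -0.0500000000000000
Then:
No Solution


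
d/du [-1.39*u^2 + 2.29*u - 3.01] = 2.29 - 2.78*u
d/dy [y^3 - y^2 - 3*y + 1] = 3*y^2 - 2*y - 3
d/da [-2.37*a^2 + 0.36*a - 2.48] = 0.36 - 4.74*a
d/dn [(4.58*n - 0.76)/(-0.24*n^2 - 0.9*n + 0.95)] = (1.0992*n^2 - 0.3648*n + 3.667)/(0.0576*n^4 + 0.432*n^3 + 0.354*n^2 - 1.71*n + 0.9025)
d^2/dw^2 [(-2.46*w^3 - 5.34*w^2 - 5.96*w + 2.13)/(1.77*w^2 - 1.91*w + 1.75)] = (1.4210854715202e-14*w^4 - 76.158996*w^3 + 188.617662*w^2 + 22.358754*w - 70.204544)/(5.545233*w^6 - 17.951517*w^5 + 35.819136*w^4 - 42.465221*w^3 + 35.4144*w^2 - 17.548125*w + 5.359375)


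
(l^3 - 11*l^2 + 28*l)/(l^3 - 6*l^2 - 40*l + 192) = l*(l - 7)/(l^2 - 2*l - 48)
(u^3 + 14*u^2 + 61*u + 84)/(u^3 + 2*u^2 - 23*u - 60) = (u + 7)/(u - 5)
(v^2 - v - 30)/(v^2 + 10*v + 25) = (v - 6)/(v + 5)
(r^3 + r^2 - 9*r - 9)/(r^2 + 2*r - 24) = (r^3 + r^2 - 9*r - 9)/(r^2 + 2*r - 24)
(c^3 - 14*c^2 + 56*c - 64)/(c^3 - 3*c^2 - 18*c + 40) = (c^2 - 12*c + 32)/(c^2 - c - 20)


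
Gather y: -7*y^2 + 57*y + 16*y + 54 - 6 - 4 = -7*y^2 + 73*y + 44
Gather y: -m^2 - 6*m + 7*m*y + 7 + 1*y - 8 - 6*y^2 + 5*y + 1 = -m^2 - 6*m - 6*y^2 + y*(7*m + 6)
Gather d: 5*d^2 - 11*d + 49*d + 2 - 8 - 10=5*d^2 + 38*d - 16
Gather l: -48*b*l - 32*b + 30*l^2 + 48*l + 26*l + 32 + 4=-32*b + 30*l^2 + l*(74 - 48*b) + 36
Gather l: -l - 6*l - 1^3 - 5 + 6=-7*l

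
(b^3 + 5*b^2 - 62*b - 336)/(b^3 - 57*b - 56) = (b + 6)/(b + 1)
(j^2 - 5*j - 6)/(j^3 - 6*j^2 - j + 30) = (j^2 - 5*j - 6)/(j^3 - 6*j^2 - j + 30)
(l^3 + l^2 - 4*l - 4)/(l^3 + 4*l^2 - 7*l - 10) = (l + 2)/(l + 5)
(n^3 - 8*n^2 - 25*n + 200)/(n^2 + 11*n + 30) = (n^2 - 13*n + 40)/(n + 6)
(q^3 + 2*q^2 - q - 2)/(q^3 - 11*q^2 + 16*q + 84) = (q^2 - 1)/(q^2 - 13*q + 42)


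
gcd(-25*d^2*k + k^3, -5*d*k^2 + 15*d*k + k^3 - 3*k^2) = 5*d*k - k^2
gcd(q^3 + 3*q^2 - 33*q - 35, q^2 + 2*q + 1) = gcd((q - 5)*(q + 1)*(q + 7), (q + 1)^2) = q + 1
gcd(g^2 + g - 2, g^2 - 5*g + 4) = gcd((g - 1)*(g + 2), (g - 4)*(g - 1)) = g - 1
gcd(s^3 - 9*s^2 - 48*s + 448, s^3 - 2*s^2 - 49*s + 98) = s + 7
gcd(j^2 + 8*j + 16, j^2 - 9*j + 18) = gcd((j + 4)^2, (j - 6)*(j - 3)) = 1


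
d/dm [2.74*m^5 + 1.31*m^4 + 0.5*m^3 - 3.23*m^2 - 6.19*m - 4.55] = 13.7*m^4 + 5.24*m^3 + 1.5*m^2 - 6.46*m - 6.19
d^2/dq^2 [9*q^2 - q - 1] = 18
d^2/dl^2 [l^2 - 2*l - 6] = 2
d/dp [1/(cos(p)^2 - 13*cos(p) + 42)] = (2*cos(p) - 13)*sin(p)/(cos(p)^2 - 13*cos(p) + 42)^2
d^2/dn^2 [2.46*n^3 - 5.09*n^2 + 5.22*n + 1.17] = 14.76*n - 10.18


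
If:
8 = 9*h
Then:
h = 8/9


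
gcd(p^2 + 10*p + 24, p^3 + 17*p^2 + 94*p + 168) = p^2 + 10*p + 24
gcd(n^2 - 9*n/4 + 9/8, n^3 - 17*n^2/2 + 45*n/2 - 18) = n - 3/2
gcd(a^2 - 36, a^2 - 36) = a^2 - 36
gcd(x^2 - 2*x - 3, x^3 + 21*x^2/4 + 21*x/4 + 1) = x + 1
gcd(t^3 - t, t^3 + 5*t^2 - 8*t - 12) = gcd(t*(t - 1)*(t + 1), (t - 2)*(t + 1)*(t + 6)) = t + 1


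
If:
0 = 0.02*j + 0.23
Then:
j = -11.50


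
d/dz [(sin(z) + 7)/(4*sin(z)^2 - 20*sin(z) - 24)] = (-14*sin(z) + cos(z)^2 + 28)*cos(z)/(4*(sin(z) - 6)^2*(sin(z) + 1)^2)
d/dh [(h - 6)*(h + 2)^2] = (h + 2)*(3*h - 10)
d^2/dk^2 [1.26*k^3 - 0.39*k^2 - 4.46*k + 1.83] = 7.56*k - 0.78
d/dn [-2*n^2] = -4*n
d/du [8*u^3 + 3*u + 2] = 24*u^2 + 3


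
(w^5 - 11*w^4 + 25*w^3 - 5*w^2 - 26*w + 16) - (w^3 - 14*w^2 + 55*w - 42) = w^5 - 11*w^4 + 24*w^3 + 9*w^2 - 81*w + 58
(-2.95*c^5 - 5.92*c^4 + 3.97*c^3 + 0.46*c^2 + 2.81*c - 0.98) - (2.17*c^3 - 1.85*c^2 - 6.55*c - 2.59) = -2.95*c^5 - 5.92*c^4 + 1.8*c^3 + 2.31*c^2 + 9.36*c + 1.61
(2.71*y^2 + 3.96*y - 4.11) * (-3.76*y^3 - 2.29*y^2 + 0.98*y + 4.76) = -10.1896*y^5 - 21.0955*y^4 + 9.041*y^3 + 26.1923*y^2 + 14.8218*y - 19.5636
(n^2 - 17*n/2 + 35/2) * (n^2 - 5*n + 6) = n^4 - 27*n^3/2 + 66*n^2 - 277*n/2 + 105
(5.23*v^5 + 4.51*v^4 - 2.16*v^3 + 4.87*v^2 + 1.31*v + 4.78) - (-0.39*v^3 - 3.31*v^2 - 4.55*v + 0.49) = 5.23*v^5 + 4.51*v^4 - 1.77*v^3 + 8.18*v^2 + 5.86*v + 4.29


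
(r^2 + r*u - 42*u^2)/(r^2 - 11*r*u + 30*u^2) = (r + 7*u)/(r - 5*u)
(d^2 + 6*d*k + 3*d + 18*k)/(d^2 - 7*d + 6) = (d^2 + 6*d*k + 3*d + 18*k)/(d^2 - 7*d + 6)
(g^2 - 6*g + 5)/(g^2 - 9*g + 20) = (g - 1)/(g - 4)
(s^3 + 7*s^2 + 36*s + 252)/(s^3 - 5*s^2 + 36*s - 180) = (s + 7)/(s - 5)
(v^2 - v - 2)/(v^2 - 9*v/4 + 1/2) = 4*(v + 1)/(4*v - 1)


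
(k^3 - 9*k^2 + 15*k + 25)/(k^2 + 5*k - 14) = (k^3 - 9*k^2 + 15*k + 25)/(k^2 + 5*k - 14)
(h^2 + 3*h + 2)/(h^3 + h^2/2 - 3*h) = 2*(h + 1)/(h*(2*h - 3))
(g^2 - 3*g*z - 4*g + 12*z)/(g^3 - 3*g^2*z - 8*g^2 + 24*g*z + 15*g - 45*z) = (g - 4)/(g^2 - 8*g + 15)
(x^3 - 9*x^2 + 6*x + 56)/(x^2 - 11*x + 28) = x + 2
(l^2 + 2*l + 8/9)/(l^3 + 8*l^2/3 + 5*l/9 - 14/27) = 3*(3*l + 4)/(9*l^2 + 18*l - 7)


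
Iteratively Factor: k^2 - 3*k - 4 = (k + 1)*(k - 4)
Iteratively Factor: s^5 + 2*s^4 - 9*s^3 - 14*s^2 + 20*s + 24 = (s - 2)*(s^4 + 4*s^3 - s^2 - 16*s - 12) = (s - 2)*(s + 3)*(s^3 + s^2 - 4*s - 4) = (s - 2)^2*(s + 3)*(s^2 + 3*s + 2) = (s - 2)^2*(s + 1)*(s + 3)*(s + 2)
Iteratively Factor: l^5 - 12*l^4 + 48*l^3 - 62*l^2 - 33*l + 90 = (l - 3)*(l^4 - 9*l^3 + 21*l^2 + l - 30) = (l - 3)*(l + 1)*(l^3 - 10*l^2 + 31*l - 30) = (l - 3)^2*(l + 1)*(l^2 - 7*l + 10) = (l - 3)^2*(l - 2)*(l + 1)*(l - 5)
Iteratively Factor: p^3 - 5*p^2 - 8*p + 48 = (p - 4)*(p^2 - p - 12) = (p - 4)^2*(p + 3)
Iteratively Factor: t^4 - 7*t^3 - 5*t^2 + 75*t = (t - 5)*(t^3 - 2*t^2 - 15*t) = (t - 5)^2*(t^2 + 3*t) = t*(t - 5)^2*(t + 3)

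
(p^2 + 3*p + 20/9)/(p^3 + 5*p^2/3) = (p + 4/3)/p^2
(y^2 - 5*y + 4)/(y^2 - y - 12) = (y - 1)/(y + 3)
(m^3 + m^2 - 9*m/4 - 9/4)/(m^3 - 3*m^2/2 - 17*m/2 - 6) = (m - 3/2)/(m - 4)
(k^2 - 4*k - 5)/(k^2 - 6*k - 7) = (k - 5)/(k - 7)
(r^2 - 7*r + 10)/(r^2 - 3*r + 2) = (r - 5)/(r - 1)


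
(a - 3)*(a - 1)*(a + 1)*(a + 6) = a^4 + 3*a^3 - 19*a^2 - 3*a + 18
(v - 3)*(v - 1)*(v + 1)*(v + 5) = v^4 + 2*v^3 - 16*v^2 - 2*v + 15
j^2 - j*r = j*(j - r)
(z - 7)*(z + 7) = z^2 - 49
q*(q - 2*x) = q^2 - 2*q*x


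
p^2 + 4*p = p*(p + 4)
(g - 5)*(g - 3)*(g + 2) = g^3 - 6*g^2 - g + 30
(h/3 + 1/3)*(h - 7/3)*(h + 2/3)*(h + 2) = h^4/3 + 4*h^3/9 - 41*h^2/27 - 8*h/3 - 28/27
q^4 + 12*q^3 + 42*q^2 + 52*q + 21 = (q + 1)^2*(q + 3)*(q + 7)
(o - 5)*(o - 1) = o^2 - 6*o + 5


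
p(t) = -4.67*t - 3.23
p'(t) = -4.67000000000000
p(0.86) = -7.25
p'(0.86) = -4.67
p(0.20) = -4.16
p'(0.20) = -4.67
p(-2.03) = 6.25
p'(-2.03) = -4.67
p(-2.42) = 8.07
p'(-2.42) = -4.67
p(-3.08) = 11.15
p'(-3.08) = -4.67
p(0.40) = -5.10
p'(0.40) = -4.67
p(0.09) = -3.65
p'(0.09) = -4.67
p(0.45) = -5.33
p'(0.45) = -4.67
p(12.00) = -59.27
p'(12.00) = -4.67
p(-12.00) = 52.81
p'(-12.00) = -4.67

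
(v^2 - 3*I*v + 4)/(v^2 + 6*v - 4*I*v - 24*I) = (v + I)/(v + 6)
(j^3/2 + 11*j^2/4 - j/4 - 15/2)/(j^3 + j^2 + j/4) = (2*j^3 + 11*j^2 - j - 30)/(j*(4*j^2 + 4*j + 1))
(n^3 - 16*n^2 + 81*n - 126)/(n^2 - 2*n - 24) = (n^2 - 10*n + 21)/(n + 4)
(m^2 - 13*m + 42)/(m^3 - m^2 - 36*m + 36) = (m - 7)/(m^2 + 5*m - 6)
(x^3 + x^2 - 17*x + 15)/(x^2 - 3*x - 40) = (x^2 - 4*x + 3)/(x - 8)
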